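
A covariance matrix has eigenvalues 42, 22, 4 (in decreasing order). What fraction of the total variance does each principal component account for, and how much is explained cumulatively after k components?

Step 1 — total variance = trace(Sigma) = Σ λ_i = 42 + 22 + 4 = 68.

Step 2 — fraction explained by component i = λ_i / Σ λ:
  PC1: 42/68 = 0.6176
  PC2: 22/68 = 0.3235
  PC3: 4/68 = 0.0588

Step 3 — cumulative fraction after k components = (λ_1 + ... + λ_k) / Σ λ:
  k = 1: 42/68 = 0.6176
  k = 2: (42 + 22)/68 = 64/68 = 0.9412
  k = 3: (42 + 22 + 4)/68 = 68/68 = 1

Summary (fraction, with percent):

explained: PC1 0.6176 (61.76%), PC2 0.3235 (32.35%), PC3 0.0588 (5.88%);  cumulative: 0.6176, 0.9412, 1


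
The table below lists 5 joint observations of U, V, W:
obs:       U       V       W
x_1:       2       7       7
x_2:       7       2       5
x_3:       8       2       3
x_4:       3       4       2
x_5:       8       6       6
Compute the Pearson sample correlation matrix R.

Step 1 — column means:
  mean(U) = (2 + 7 + 8 + 3 + 8) / 5 = 28/5 = 5.6
  mean(V) = (7 + 2 + 2 + 4 + 6) / 5 = 21/5 = 4.2
  mean(W) = (7 + 5 + 3 + 2 + 6) / 5 = 23/5 = 4.6

Step 2 — sample variances and covariances s[i,j] = (1/(n-1)) · Σ_k (x_{k,i} - mean_i) · (x_{k,j} - mean_j), with n-1 = 4:
  s[U,U] = ((-3.6)·(-3.6) + (1.4)·(1.4) + (2.4)·(2.4) + (-2.6)·(-2.6) + (2.4)·(2.4)) / 4 = 33.2/4 = 8.3
  s[U,V] = ((-3.6)·(2.8) + (1.4)·(-2.2) + (2.4)·(-2.2) + (-2.6)·(-0.2) + (2.4)·(1.8)) / 4 = -13.6/4 = -3.4
  s[U,W] = ((-3.6)·(2.4) + (1.4)·(0.4) + (2.4)·(-1.6) + (-2.6)·(-2.6) + (2.4)·(1.4)) / 4 = -1.8/4 = -0.45
  s[V,V] = ((2.8)·(2.8) + (-2.2)·(-2.2) + (-2.2)·(-2.2) + (-0.2)·(-0.2) + (1.8)·(1.8)) / 4 = 20.8/4 = 5.2
  s[V,W] = ((2.8)·(2.4) + (-2.2)·(0.4) + (-2.2)·(-1.6) + (-0.2)·(-2.6) + (1.8)·(1.4)) / 4 = 12.4/4 = 3.1
  s[W,W] = ((2.4)·(2.4) + (0.4)·(0.4) + (-1.6)·(-1.6) + (-2.6)·(-2.6) + (1.4)·(1.4)) / 4 = 17.2/4 = 4.3
  Sample standard deviations s_i = √(s[i,i]):
  s(U) = √(8.3) = 2.881
  s(V) = √(5.2) = 2.2804
  s(W) = √(4.3) = 2.0736

Step 3 — r_{ij} = s_{ij} / (s_i · s_j):
  r[U,U] = 1 (diagonal).
  r[U,V] = -3.4 / (2.881 · 2.2804) = -3.4 / 6.5696 = -0.5175
  r[U,W] = -0.45 / (2.881 · 2.0736) = -0.45 / 5.9741 = -0.0753
  r[V,V] = 1 (diagonal).
  r[V,W] = 3.1 / (2.2804 · 2.0736) = 3.1 / 4.7286 = 0.6556
  r[W,W] = 1 (diagonal).

R is symmetric with unit diagonal. Assembling:

R = [[1, -0.5175, -0.0753],
 [-0.5175, 1, 0.6556],
 [-0.0753, 0.6556, 1]]


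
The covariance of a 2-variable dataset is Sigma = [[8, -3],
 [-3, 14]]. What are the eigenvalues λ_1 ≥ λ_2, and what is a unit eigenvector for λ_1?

Step 1 — characteristic polynomial of 2×2 Sigma:
  det(Sigma - λI) = λ² - trace · λ + det = 0.
  trace = 8 + 14 = 22, det = 8·14 - (-3)² = 103.
Step 2 — discriminant:
  Δ = trace² - 4·det = 484 - 412 = 72.
Step 3 — eigenvalues:
  λ = (trace ± √Δ)/2 = (22 ± 8.4853)/2,
  λ_1 = 15.2426,  λ_2 = 6.7574.

Step 4 — unit eigenvector for λ_1: solve (Sigma - λ_1 I)v = 0. First row:
  (8 - 15.2426)·v_x + (-3)·v_y = 0, i.e. (-7.2426)·v_x + (-3)·v_y = 0,
  so v ∝ (b, λ_1 - a) = (-3, 7.2426); multiply by -1 so the first entry is positive: u = (3, -7.2426).
  ||u|| = √((3)² + (-7.2426)²) = √(61.4558) ≈ 7.8394,
  v_1 = u/||u|| ≈ (0.3827, -0.9239) (||v_1|| = 1).

λ_1 = 15.2426,  λ_2 = 6.7574;  v_1 ≈ (0.3827, -0.9239)


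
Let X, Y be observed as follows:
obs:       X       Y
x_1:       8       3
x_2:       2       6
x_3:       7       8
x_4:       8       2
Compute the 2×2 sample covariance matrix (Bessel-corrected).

Step 1 — column means:
  mean(X) = (8 + 2 + 7 + 8) / 4 = 25/4 = 6.25
  mean(Y) = (3 + 6 + 8 + 2) / 4 = 19/4 = 4.75

Step 2 — sample covariance S[i,j] = (1/(n-1)) · Σ_k (x_{k,i} - mean_i) · (x_{k,j} - mean_j), with n-1 = 3.
  S[X,X] = ((1.75)·(1.75) + (-4.25)·(-4.25) + (0.75)·(0.75) + (1.75)·(1.75)) / 3 = 24.75/3 = 8.25
  S[X,Y] = ((1.75)·(-1.75) + (-4.25)·(1.25) + (0.75)·(3.25) + (1.75)·(-2.75)) / 3 = -10.75/3 = -3.5833
  S[Y,Y] = ((-1.75)·(-1.75) + (1.25)·(1.25) + (3.25)·(3.25) + (-2.75)·(-2.75)) / 3 = 22.75/3 = 7.5833

S is symmetric (S[j,i] = S[i,j]). Assembling:

S = [[8.25, -3.5833],
 [-3.5833, 7.5833]]


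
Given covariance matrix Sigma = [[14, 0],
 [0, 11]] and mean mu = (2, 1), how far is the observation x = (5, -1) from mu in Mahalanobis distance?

Step 1 — centre the observation: (x - mu) = (3, -2).

Step 2 — invert Sigma. det(Sigma) = 14·11 - (0)² = 154.
  Sigma^{-1} = (1/det) · [[d, -b], [-b, a]] = [[0.0714, 0],
 [0, 0.0909]].

Step 3 — form the quadratic (x - mu)^T · Sigma^{-1} · (x - mu):
  Sigma^{-1} · (x - mu) = (0.2143, -0.1818).
  (x - mu)^T · [Sigma^{-1} · (x - mu)] = (3)·(0.2143) + (-2)·(-0.1818) = 1.0065.

Step 4 — take square root: d = √(1.0065) ≈ 1.0032.

d(x, mu) = √(1.0065) ≈ 1.0032


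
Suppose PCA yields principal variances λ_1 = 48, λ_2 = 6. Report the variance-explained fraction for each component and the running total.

Step 1 — total variance = trace(Sigma) = Σ λ_i = 48 + 6 = 54.

Step 2 — fraction explained by component i = λ_i / Σ λ:
  PC1: 48/54 = 0.8889
  PC2: 6/54 = 0.1111

Step 3 — cumulative fraction after k components = (λ_1 + ... + λ_k) / Σ λ:
  k = 1: 48/54 = 0.8889
  k = 2: (48 + 6)/54 = 54/54 = 1

Summary (fraction, with percent):

explained: PC1 0.8889 (88.89%), PC2 0.1111 (11.11%);  cumulative: 0.8889, 1


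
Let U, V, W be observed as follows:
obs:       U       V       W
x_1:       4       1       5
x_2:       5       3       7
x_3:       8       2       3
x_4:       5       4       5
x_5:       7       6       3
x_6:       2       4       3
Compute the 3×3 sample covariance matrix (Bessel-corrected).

Step 1 — column means:
  mean(U) = (4 + 5 + 8 + 5 + 7 + 2) / 6 = 31/6 = 5.1667
  mean(V) = (1 + 3 + 2 + 4 + 6 + 4) / 6 = 20/6 = 3.3333
  mean(W) = (5 + 7 + 3 + 5 + 3 + 3) / 6 = 26/6 = 4.3333

Step 2 — sample covariance S[i,j] = (1/(n-1)) · Σ_k (x_{k,i} - mean_i) · (x_{k,j} - mean_j), with n-1 = 5.
  S[U,U] = ((-1.1667)·(-1.1667) + (-0.1667)·(-0.1667) + (2.8333)·(2.8333) + (-0.1667)·(-0.1667) + (1.8333)·(1.8333) + (-3.1667)·(-3.1667)) / 5 = 22.8333/5 = 4.5667
  S[U,V] = ((-1.1667)·(-2.3333) + (-0.1667)·(-0.3333) + (2.8333)·(-1.3333) + (-0.1667)·(0.6667) + (1.8333)·(2.6667) + (-3.1667)·(0.6667)) / 5 = 1.6667/5 = 0.3333
  S[U,W] = ((-1.1667)·(0.6667) + (-0.1667)·(2.6667) + (2.8333)·(-1.3333) + (-0.1667)·(0.6667) + (1.8333)·(-1.3333) + (-3.1667)·(-1.3333)) / 5 = -3.3333/5 = -0.6667
  S[V,V] = ((-2.3333)·(-2.3333) + (-0.3333)·(-0.3333) + (-1.3333)·(-1.3333) + (0.6667)·(0.6667) + (2.6667)·(2.6667) + (0.6667)·(0.6667)) / 5 = 15.3333/5 = 3.0667
  S[V,W] = ((-2.3333)·(0.6667) + (-0.3333)·(2.6667) + (-1.3333)·(-1.3333) + (0.6667)·(0.6667) + (2.6667)·(-1.3333) + (0.6667)·(-1.3333)) / 5 = -4.6667/5 = -0.9333
  S[W,W] = ((0.6667)·(0.6667) + (2.6667)·(2.6667) + (-1.3333)·(-1.3333) + (0.6667)·(0.6667) + (-1.3333)·(-1.3333) + (-1.3333)·(-1.3333)) / 5 = 13.3333/5 = 2.6667

S is symmetric (S[j,i] = S[i,j]). Assembling:

S = [[4.5667, 0.3333, -0.6667],
 [0.3333, 3.0667, -0.9333],
 [-0.6667, -0.9333, 2.6667]]


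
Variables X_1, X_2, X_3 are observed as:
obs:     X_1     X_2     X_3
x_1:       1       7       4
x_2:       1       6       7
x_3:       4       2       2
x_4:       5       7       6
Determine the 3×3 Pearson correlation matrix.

Step 1 — column means:
  mean(X_1) = (1 + 1 + 4 + 5) / 4 = 11/4 = 2.75
  mean(X_2) = (7 + 6 + 2 + 7) / 4 = 22/4 = 5.5
  mean(X_3) = (4 + 7 + 2 + 6) / 4 = 19/4 = 4.75

Step 2 — sample variances and covariances s[i,j] = (1/(n-1)) · Σ_k (x_{k,i} - mean_i) · (x_{k,j} - mean_j), with n-1 = 3:
  s[X_1,X_1] = ((-1.75)·(-1.75) + (-1.75)·(-1.75) + (1.25)·(1.25) + (2.25)·(2.25)) / 3 = 12.75/3 = 4.25
  s[X_1,X_2] = ((-1.75)·(1.5) + (-1.75)·(0.5) + (1.25)·(-3.5) + (2.25)·(1.5)) / 3 = -4.5/3 = -1.5
  s[X_1,X_3] = ((-1.75)·(-0.75) + (-1.75)·(2.25) + (1.25)·(-2.75) + (2.25)·(1.25)) / 3 = -3.25/3 = -1.0833
  s[X_2,X_2] = ((1.5)·(1.5) + (0.5)·(0.5) + (-3.5)·(-3.5) + (1.5)·(1.5)) / 3 = 17/3 = 5.6667
  s[X_2,X_3] = ((1.5)·(-0.75) + (0.5)·(2.25) + (-3.5)·(-2.75) + (1.5)·(1.25)) / 3 = 11.5/3 = 3.8333
  s[X_3,X_3] = ((-0.75)·(-0.75) + (2.25)·(2.25) + (-2.75)·(-2.75) + (1.25)·(1.25)) / 3 = 14.75/3 = 4.9167
  Sample standard deviations s_i = √(s[i,i]):
  s(X_1) = √(4.25) = 2.0616
  s(X_2) = √(5.6667) = 2.3805
  s(X_3) = √(4.9167) = 2.2174

Step 3 — r_{ij} = s_{ij} / (s_i · s_j):
  r[X_1,X_1] = 1 (diagonal).
  r[X_1,X_2] = -1.5 / (2.0616 · 2.3805) = -1.5 / 4.9075 = -0.3057
  r[X_1,X_3] = -1.0833 / (2.0616 · 2.2174) = -1.0833 / 4.5712 = -0.237
  r[X_2,X_2] = 1 (diagonal).
  r[X_2,X_3] = 3.8333 / (2.3805 · 2.2174) = 3.8333 / 5.2784 = 0.7262
  r[X_3,X_3] = 1 (diagonal).

R is symmetric with unit diagonal. Assembling:

R = [[1, -0.3057, -0.237],
 [-0.3057, 1, 0.7262],
 [-0.237, 0.7262, 1]]


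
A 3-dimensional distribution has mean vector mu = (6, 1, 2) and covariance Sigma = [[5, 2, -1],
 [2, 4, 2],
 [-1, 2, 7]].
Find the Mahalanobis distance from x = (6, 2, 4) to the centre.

Step 1 — centre the observation: (x - mu) = (0, 1, 2).

Step 2 — invert Sigma (cofactor / det for 3×3, or solve directly):
  Sigma^{-1} = [[0.3, -0.2, 0.1],
 [-0.2, 0.425, -0.15],
 [0.1, -0.15, 0.2]].

Step 3 — form the quadratic (x - mu)^T · Sigma^{-1} · (x - mu):
  Sigma^{-1} · (x - mu) = (0, 0.125, 0.25).
  (x - mu)^T · [Sigma^{-1} · (x - mu)] = (0)·(0) + (1)·(0.125) + (2)·(0.25) = 0.625.

Step 4 — take square root: d = √(0.625) ≈ 0.7906.

d(x, mu) = √(0.625) ≈ 0.7906


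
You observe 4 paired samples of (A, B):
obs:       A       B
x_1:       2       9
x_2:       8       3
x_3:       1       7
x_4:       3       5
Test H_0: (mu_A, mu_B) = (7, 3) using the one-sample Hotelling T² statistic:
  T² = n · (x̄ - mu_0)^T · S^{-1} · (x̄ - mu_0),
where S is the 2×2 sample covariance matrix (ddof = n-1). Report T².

Step 1 — sample mean vector:
  mean(A) = (2 + 8 + 1 + 3) / 4 = 14/4 = 3.5
  mean(B) = (9 + 3 + 7 + 5) / 4 = 24/4 = 6
  x̄ = (3.5, 6),  deviation x̄ - mu_0 = (3.5, 6) - (7, 3) = (-3.5, 3).

Step 2 — sample covariance matrix, S[i,j] = (1/(n-1)) · Σ_k (x_{k,i} - mean_i) · (x_{k,j} - mean_j), divisor n-1 = 3:
  S[A,A] = ((-1.5)·(-1.5) + (4.5)·(4.5) + (-2.5)·(-2.5) + (-0.5)·(-0.5)) / 3 = 29/3 = 9.6667
  S[A,B] = ((-1.5)·(3) + (4.5)·(-3) + (-2.5)·(1) + (-0.5)·(-1)) / 3 = -20/3 = -6.6667
  S[B,B] = ((3)·(3) + (-3)·(-3) + (1)·(1) + (-1)·(-1)) / 3 = 20/3 = 6.6667
  S = [[9.6667, -6.6667],
 [-6.6667, 6.6667]].

Step 3 — invert S. det(S) = 9.6667·6.6667 - (-6.6667)² = 20.
  S^{-1} = (1/det) · [[d, -b], [-b, a]] = [[0.3333, 0.3333],
 [0.3333, 0.4833]].

Step 4 — quadratic form (x̄ - mu_0)^T · S^{-1} · (x̄ - mu_0):
  S^{-1} · (x̄ - mu_0) = (-0.1667, 0.2833),
  (x̄ - mu_0)^T · [...] = (-3.5)·(-0.1667) + (3)·(0.2833) = 1.4333.

Step 5 — scale by n: T² = 4 · 1.4333 = 5.7333.

T² ≈ 5.7333


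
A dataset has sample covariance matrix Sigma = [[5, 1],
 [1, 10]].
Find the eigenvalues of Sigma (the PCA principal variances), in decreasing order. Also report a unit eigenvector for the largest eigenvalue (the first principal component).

Step 1 — characteristic polynomial of 2×2 Sigma:
  det(Sigma - λI) = λ² - trace · λ + det = 0.
  trace = 5 + 10 = 15, det = 5·10 - (1)² = 49.
Step 2 — discriminant:
  Δ = trace² - 4·det = 225 - 196 = 29.
Step 3 — eigenvalues:
  λ = (trace ± √Δ)/2 = (15 ± 5.3852)/2,
  λ_1 = 10.1926,  λ_2 = 4.8074.

Step 4 — unit eigenvector for λ_1: solve (Sigma - λ_1 I)v = 0. First row:
  (5 - 10.1926)·v_x + (1)·v_y = 0, i.e. (-5.1926)·v_x + (1)·v_y = 0,
  so v ∝ (b, λ_1 - a) = (1, 5.1926) = u.
  ||u|| = √((1)² + (5.1926)²) = √(27.9629) ≈ 5.288,
  v_1 = u/||u|| ≈ (0.1891, 0.982) (||v_1|| = 1).

λ_1 = 10.1926,  λ_2 = 4.8074;  v_1 ≈ (0.1891, 0.982)


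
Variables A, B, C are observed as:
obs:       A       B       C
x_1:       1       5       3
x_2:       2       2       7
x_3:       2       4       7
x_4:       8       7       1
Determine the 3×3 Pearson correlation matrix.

Step 1 — column means:
  mean(A) = (1 + 2 + 2 + 8) / 4 = 13/4 = 3.25
  mean(B) = (5 + 2 + 4 + 7) / 4 = 18/4 = 4.5
  mean(C) = (3 + 7 + 7 + 1) / 4 = 18/4 = 4.5

Step 2 — sample variances and covariances s[i,j] = (1/(n-1)) · Σ_k (x_{k,i} - mean_i) · (x_{k,j} - mean_j), with n-1 = 3:
  s[A,A] = ((-2.25)·(-2.25) + (-1.25)·(-1.25) + (-1.25)·(-1.25) + (4.75)·(4.75)) / 3 = 30.75/3 = 10.25
  s[A,B] = ((-2.25)·(0.5) + (-1.25)·(-2.5) + (-1.25)·(-0.5) + (4.75)·(2.5)) / 3 = 14.5/3 = 4.8333
  s[A,C] = ((-2.25)·(-1.5) + (-1.25)·(2.5) + (-1.25)·(2.5) + (4.75)·(-3.5)) / 3 = -19.5/3 = -6.5
  s[B,B] = ((0.5)·(0.5) + (-2.5)·(-2.5) + (-0.5)·(-0.5) + (2.5)·(2.5)) / 3 = 13/3 = 4.3333
  s[B,C] = ((0.5)·(-1.5) + (-2.5)·(2.5) + (-0.5)·(2.5) + (2.5)·(-3.5)) / 3 = -17/3 = -5.6667
  s[C,C] = ((-1.5)·(-1.5) + (2.5)·(2.5) + (2.5)·(2.5) + (-3.5)·(-3.5)) / 3 = 27/3 = 9
  Sample standard deviations s_i = √(s[i,i]):
  s(A) = √(10.25) = 3.2016
  s(B) = √(4.3333) = 2.0817
  s(C) = √(9) = 3

Step 3 — r_{ij} = s_{ij} / (s_i · s_j):
  r[A,A] = 1 (diagonal).
  r[A,B] = 4.8333 / (3.2016 · 2.0817) = 4.8333 / 6.6646 = 0.7252
  r[A,C] = -6.5 / (3.2016 · 3) = -6.5 / 9.6047 = -0.6768
  r[B,B] = 1 (diagonal).
  r[B,C] = -5.6667 / (2.0817 · 3) = -5.6667 / 6.245 = -0.9074
  r[C,C] = 1 (diagonal).

R is symmetric with unit diagonal. Assembling:

R = [[1, 0.7252, -0.6768],
 [0.7252, 1, -0.9074],
 [-0.6768, -0.9074, 1]]


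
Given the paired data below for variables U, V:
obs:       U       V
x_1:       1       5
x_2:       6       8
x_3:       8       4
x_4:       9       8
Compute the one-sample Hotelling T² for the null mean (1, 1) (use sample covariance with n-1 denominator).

Step 1 — sample mean vector:
  mean(U) = (1 + 6 + 8 + 9) / 4 = 24/4 = 6
  mean(V) = (5 + 8 + 4 + 8) / 4 = 25/4 = 6.25
  x̄ = (6, 6.25),  deviation x̄ - mu_0 = (6, 6.25) - (1, 1) = (5, 5.25).

Step 2 — sample covariance matrix, S[i,j] = (1/(n-1)) · Σ_k (x_{k,i} - mean_i) · (x_{k,j} - mean_j), divisor n-1 = 3:
  S[U,U] = ((-5)·(-5) + (0)·(0) + (2)·(2) + (3)·(3)) / 3 = 38/3 = 12.6667
  S[U,V] = ((-5)·(-1.25) + (0)·(1.75) + (2)·(-2.25) + (3)·(1.75)) / 3 = 7/3 = 2.3333
  S[V,V] = ((-1.25)·(-1.25) + (1.75)·(1.75) + (-2.25)·(-2.25) + (1.75)·(1.75)) / 3 = 12.75/3 = 4.25
  S = [[12.6667, 2.3333],
 [2.3333, 4.25]].

Step 3 — invert S. det(S) = 12.6667·4.25 - (2.3333)² = 48.3889.
  S^{-1} = (1/det) · [[d, -b], [-b, a]] = [[0.0878, -0.0482],
 [-0.0482, 0.2618]].

Step 4 — quadratic form (x̄ - mu_0)^T · S^{-1} · (x̄ - mu_0):
  S^{-1} · (x̄ - mu_0) = (0.186, 1.1332),
  (x̄ - mu_0)^T · [...] = (5)·(0.186) + (5.25)·(1.1332) = 6.8792.

Step 5 — scale by n: T² = 4 · 6.8792 = 27.5166.

T² ≈ 27.5166


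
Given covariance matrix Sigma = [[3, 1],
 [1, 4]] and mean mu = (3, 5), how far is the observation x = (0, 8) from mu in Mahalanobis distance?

Step 1 — centre the observation: (x - mu) = (-3, 3).

Step 2 — invert Sigma. det(Sigma) = 3·4 - (1)² = 11.
  Sigma^{-1} = (1/det) · [[d, -b], [-b, a]] = [[0.3636, -0.0909],
 [-0.0909, 0.2727]].

Step 3 — form the quadratic (x - mu)^T · Sigma^{-1} · (x - mu):
  Sigma^{-1} · (x - mu) = (-1.3636, 1.0909).
  (x - mu)^T · [Sigma^{-1} · (x - mu)] = (-3)·(-1.3636) + (3)·(1.0909) = 7.3636.

Step 4 — take square root: d = √(7.3636) ≈ 2.7136.

d(x, mu) = √(7.3636) ≈ 2.7136


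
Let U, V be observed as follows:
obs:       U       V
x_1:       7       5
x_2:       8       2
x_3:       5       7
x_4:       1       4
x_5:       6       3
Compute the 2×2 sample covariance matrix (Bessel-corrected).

Step 1 — column means:
  mean(U) = (7 + 8 + 5 + 1 + 6) / 5 = 27/5 = 5.4
  mean(V) = (5 + 2 + 7 + 4 + 3) / 5 = 21/5 = 4.2

Step 2 — sample covariance S[i,j] = (1/(n-1)) · Σ_k (x_{k,i} - mean_i) · (x_{k,j} - mean_j), with n-1 = 4.
  S[U,U] = ((1.6)·(1.6) + (2.6)·(2.6) + (-0.4)·(-0.4) + (-4.4)·(-4.4) + (0.6)·(0.6)) / 4 = 29.2/4 = 7.3
  S[U,V] = ((1.6)·(0.8) + (2.6)·(-2.2) + (-0.4)·(2.8) + (-4.4)·(-0.2) + (0.6)·(-1.2)) / 4 = -5.4/4 = -1.35
  S[V,V] = ((0.8)·(0.8) + (-2.2)·(-2.2) + (2.8)·(2.8) + (-0.2)·(-0.2) + (-1.2)·(-1.2)) / 4 = 14.8/4 = 3.7

S is symmetric (S[j,i] = S[i,j]). Assembling:

S = [[7.3, -1.35],
 [-1.35, 3.7]]


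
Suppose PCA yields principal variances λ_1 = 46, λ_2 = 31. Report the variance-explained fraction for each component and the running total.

Step 1 — total variance = trace(Sigma) = Σ λ_i = 46 + 31 = 77.

Step 2 — fraction explained by component i = λ_i / Σ λ:
  PC1: 46/77 = 0.5974
  PC2: 31/77 = 0.4026

Step 3 — cumulative fraction after k components = (λ_1 + ... + λ_k) / Σ λ:
  k = 1: 46/77 = 0.5974
  k = 2: (46 + 31)/77 = 77/77 = 1

Summary (fraction, with percent):

explained: PC1 0.5974 (59.74%), PC2 0.4026 (40.26%);  cumulative: 0.5974, 1


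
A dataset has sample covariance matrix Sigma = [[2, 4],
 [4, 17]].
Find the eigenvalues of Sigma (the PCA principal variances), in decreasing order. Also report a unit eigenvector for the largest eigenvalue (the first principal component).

Step 1 — characteristic polynomial of 2×2 Sigma:
  det(Sigma - λI) = λ² - trace · λ + det = 0.
  trace = 2 + 17 = 19, det = 2·17 - (4)² = 18.
Step 2 — discriminant:
  Δ = trace² - 4·det = 361 - 72 = 289.
Step 3 — eigenvalues:
  λ = (trace ± √Δ)/2 = (19 ± 17)/2,
  λ_1 = 18,  λ_2 = 1.

Step 4 — unit eigenvector for λ_1: solve (Sigma - λ_1 I)v = 0. First row:
  (2 - 18)·v_x + (4)·v_y = 0, i.e. (-16)·v_x + (4)·v_y = 0,
  so v ∝ (b, λ_1 - a) = (4, 16) = u.
  ||u|| = √((4)² + (16)²) = √(272) ≈ 16.4924,
  v_1 = u/||u|| ≈ (0.2425, 0.9701) (||v_1|| = 1).

λ_1 = 18,  λ_2 = 1;  v_1 ≈ (0.2425, 0.9701)


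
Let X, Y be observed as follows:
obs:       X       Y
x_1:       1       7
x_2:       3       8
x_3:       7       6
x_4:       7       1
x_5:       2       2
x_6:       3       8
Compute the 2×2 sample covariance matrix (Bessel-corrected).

Step 1 — column means:
  mean(X) = (1 + 3 + 7 + 7 + 2 + 3) / 6 = 23/6 = 3.8333
  mean(Y) = (7 + 8 + 6 + 1 + 2 + 8) / 6 = 32/6 = 5.3333

Step 2 — sample covariance S[i,j] = (1/(n-1)) · Σ_k (x_{k,i} - mean_i) · (x_{k,j} - mean_j), with n-1 = 5.
  S[X,X] = ((-2.8333)·(-2.8333) + (-0.8333)·(-0.8333) + (3.1667)·(3.1667) + (3.1667)·(3.1667) + (-1.8333)·(-1.8333) + (-0.8333)·(-0.8333)) / 5 = 32.8333/5 = 6.5667
  S[X,Y] = ((-2.8333)·(1.6667) + (-0.8333)·(2.6667) + (3.1667)·(0.6667) + (3.1667)·(-4.3333) + (-1.8333)·(-3.3333) + (-0.8333)·(2.6667)) / 5 = -14.6667/5 = -2.9333
  S[Y,Y] = ((1.6667)·(1.6667) + (2.6667)·(2.6667) + (0.6667)·(0.6667) + (-4.3333)·(-4.3333) + (-3.3333)·(-3.3333) + (2.6667)·(2.6667)) / 5 = 47.3333/5 = 9.4667

S is symmetric (S[j,i] = S[i,j]). Assembling:

S = [[6.5667, -2.9333],
 [-2.9333, 9.4667]]


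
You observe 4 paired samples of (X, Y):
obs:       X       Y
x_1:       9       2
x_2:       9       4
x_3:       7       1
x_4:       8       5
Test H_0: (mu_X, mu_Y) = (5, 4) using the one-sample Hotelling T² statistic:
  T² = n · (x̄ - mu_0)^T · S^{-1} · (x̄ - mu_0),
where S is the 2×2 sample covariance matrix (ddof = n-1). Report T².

Step 1 — sample mean vector:
  mean(X) = (9 + 9 + 7 + 8) / 4 = 33/4 = 8.25
  mean(Y) = (2 + 4 + 1 + 5) / 4 = 12/4 = 3
  x̄ = (8.25, 3),  deviation x̄ - mu_0 = (8.25, 3) - (5, 4) = (3.25, -1).

Step 2 — sample covariance matrix, S[i,j] = (1/(n-1)) · Σ_k (x_{k,i} - mean_i) · (x_{k,j} - mean_j), divisor n-1 = 3:
  S[X,X] = ((0.75)·(0.75) + (0.75)·(0.75) + (-1.25)·(-1.25) + (-0.25)·(-0.25)) / 3 = 2.75/3 = 0.9167
  S[X,Y] = ((0.75)·(-1) + (0.75)·(1) + (-1.25)·(-2) + (-0.25)·(2)) / 3 = 2/3 = 0.6667
  S[Y,Y] = ((-1)·(-1) + (1)·(1) + (-2)·(-2) + (2)·(2)) / 3 = 10/3 = 3.3333
  S = [[0.9167, 0.6667],
 [0.6667, 3.3333]].

Step 3 — invert S. det(S) = 0.9167·3.3333 - (0.6667)² = 2.6111.
  S^{-1} = (1/det) · [[d, -b], [-b, a]] = [[1.2766, -0.2553],
 [-0.2553, 0.3511]].

Step 4 — quadratic form (x̄ - mu_0)^T · S^{-1} · (x̄ - mu_0):
  S^{-1} · (x̄ - mu_0) = (4.4043, -1.1809),
  (x̄ - mu_0)^T · [...] = (3.25)·(4.4043) + (-1)·(-1.1809) = 15.4947.

Step 5 — scale by n: T² = 4 · 15.4947 = 61.9787.

T² ≈ 61.9787


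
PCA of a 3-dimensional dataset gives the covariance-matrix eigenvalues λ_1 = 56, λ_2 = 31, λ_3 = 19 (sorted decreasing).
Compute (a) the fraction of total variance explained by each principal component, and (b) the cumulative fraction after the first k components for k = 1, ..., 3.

Step 1 — total variance = trace(Sigma) = Σ λ_i = 56 + 31 + 19 = 106.

Step 2 — fraction explained by component i = λ_i / Σ λ:
  PC1: 56/106 = 0.5283
  PC2: 31/106 = 0.2925
  PC3: 19/106 = 0.1792

Step 3 — cumulative fraction after k components = (λ_1 + ... + λ_k) / Σ λ:
  k = 1: 56/106 = 0.5283
  k = 2: (56 + 31)/106 = 87/106 = 0.8208
  k = 3: (56 + 31 + 19)/106 = 106/106 = 1

Summary (fraction, with percent):

explained: PC1 0.5283 (52.83%), PC2 0.2925 (29.25%), PC3 0.1792 (17.92%);  cumulative: 0.5283, 0.8208, 1


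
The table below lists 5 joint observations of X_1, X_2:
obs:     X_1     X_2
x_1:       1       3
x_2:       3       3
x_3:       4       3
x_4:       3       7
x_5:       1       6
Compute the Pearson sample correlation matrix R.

Step 1 — column means:
  mean(X_1) = (1 + 3 + 4 + 3 + 1) / 5 = 12/5 = 2.4
  mean(X_2) = (3 + 3 + 3 + 7 + 6) / 5 = 22/5 = 4.4

Step 2 — sample variances and covariances s[i,j] = (1/(n-1)) · Σ_k (x_{k,i} - mean_i) · (x_{k,j} - mean_j), with n-1 = 4:
  s[X_1,X_1] = ((-1.4)·(-1.4) + (0.6)·(0.6) + (1.6)·(1.6) + (0.6)·(0.6) + (-1.4)·(-1.4)) / 4 = 7.2/4 = 1.8
  s[X_1,X_2] = ((-1.4)·(-1.4) + (0.6)·(-1.4) + (1.6)·(-1.4) + (0.6)·(2.6) + (-1.4)·(1.6)) / 4 = -1.8/4 = -0.45
  s[X_2,X_2] = ((-1.4)·(-1.4) + (-1.4)·(-1.4) + (-1.4)·(-1.4) + (2.6)·(2.6) + (1.6)·(1.6)) / 4 = 15.2/4 = 3.8
  Sample standard deviations s_i = √(s[i,i]):
  s(X_1) = √(1.8) = 1.3416
  s(X_2) = √(3.8) = 1.9494

Step 3 — r_{ij} = s_{ij} / (s_i · s_j):
  r[X_1,X_1] = 1 (diagonal).
  r[X_1,X_2] = -0.45 / (1.3416 · 1.9494) = -0.45 / 2.6153 = -0.1721
  r[X_2,X_2] = 1 (diagonal).

R is symmetric with unit diagonal. Assembling:

R = [[1, -0.1721],
 [-0.1721, 1]]


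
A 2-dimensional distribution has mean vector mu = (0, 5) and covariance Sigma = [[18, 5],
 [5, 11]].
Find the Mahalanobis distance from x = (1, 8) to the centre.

Step 1 — centre the observation: (x - mu) = (1, 3).

Step 2 — invert Sigma. det(Sigma) = 18·11 - (5)² = 173.
  Sigma^{-1} = (1/det) · [[d, -b], [-b, a]] = [[0.0636, -0.0289],
 [-0.0289, 0.104]].

Step 3 — form the quadratic (x - mu)^T · Sigma^{-1} · (x - mu):
  Sigma^{-1} · (x - mu) = (-0.0231, 0.2832).
  (x - mu)^T · [Sigma^{-1} · (x - mu)] = (1)·(-0.0231) + (3)·(0.2832) = 0.8266.

Step 4 — take square root: d = √(0.8266) ≈ 0.9092.

d(x, mu) = √(0.8266) ≈ 0.9092


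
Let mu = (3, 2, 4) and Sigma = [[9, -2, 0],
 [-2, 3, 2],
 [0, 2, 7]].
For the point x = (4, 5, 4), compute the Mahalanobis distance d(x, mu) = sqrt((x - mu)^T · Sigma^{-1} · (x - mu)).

Step 1 — centre the observation: (x - mu) = (1, 3, 0).

Step 2 — invert Sigma (cofactor / det for 3×3, or solve directly):
  Sigma^{-1} = [[0.136, 0.112, -0.032],
 [0.112, 0.504, -0.144],
 [-0.032, -0.144, 0.184]].

Step 3 — form the quadratic (x - mu)^T · Sigma^{-1} · (x - mu):
  Sigma^{-1} · (x - mu) = (0.472, 1.624, -0.464).
  (x - mu)^T · [Sigma^{-1} · (x - mu)] = (1)·(0.472) + (3)·(1.624) + (0)·(-0.464) = 5.344.

Step 4 — take square root: d = √(5.344) ≈ 2.3117.

d(x, mu) = √(5.344) ≈ 2.3117


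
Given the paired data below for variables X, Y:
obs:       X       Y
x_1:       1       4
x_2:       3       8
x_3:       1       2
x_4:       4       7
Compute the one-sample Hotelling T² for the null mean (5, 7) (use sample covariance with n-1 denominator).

Step 1 — sample mean vector:
  mean(X) = (1 + 3 + 1 + 4) / 4 = 9/4 = 2.25
  mean(Y) = (4 + 8 + 2 + 7) / 4 = 21/4 = 5.25
  x̄ = (2.25, 5.25),  deviation x̄ - mu_0 = (2.25, 5.25) - (5, 7) = (-2.75, -1.75).

Step 2 — sample covariance matrix, S[i,j] = (1/(n-1)) · Σ_k (x_{k,i} - mean_i) · (x_{k,j} - mean_j), divisor n-1 = 3:
  S[X,X] = ((-1.25)·(-1.25) + (0.75)·(0.75) + (-1.25)·(-1.25) + (1.75)·(1.75)) / 3 = 6.75/3 = 2.25
  S[X,Y] = ((-1.25)·(-1.25) + (0.75)·(2.75) + (-1.25)·(-3.25) + (1.75)·(1.75)) / 3 = 10.75/3 = 3.5833
  S[Y,Y] = ((-1.25)·(-1.25) + (2.75)·(2.75) + (-3.25)·(-3.25) + (1.75)·(1.75)) / 3 = 22.75/3 = 7.5833
  S = [[2.25, 3.5833],
 [3.5833, 7.5833]].

Step 3 — invert S. det(S) = 2.25·7.5833 - (3.5833)² = 4.2222.
  S^{-1} = (1/det) · [[d, -b], [-b, a]] = [[1.7961, -0.8487],
 [-0.8487, 0.5329]].

Step 4 — quadratic form (x̄ - mu_0)^T · S^{-1} · (x̄ - mu_0):
  S^{-1} · (x̄ - mu_0) = (-3.4539, 1.4013),
  (x̄ - mu_0)^T · [...] = (-2.75)·(-3.4539) + (-1.75)·(1.4013) = 7.0461.

Step 5 — scale by n: T² = 4 · 7.0461 = 28.1842.

T² ≈ 28.1842


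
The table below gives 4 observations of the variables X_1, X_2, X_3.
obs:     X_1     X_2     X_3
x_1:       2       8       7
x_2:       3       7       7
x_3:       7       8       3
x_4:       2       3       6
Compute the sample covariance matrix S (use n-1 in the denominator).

Step 1 — column means:
  mean(X_1) = (2 + 3 + 7 + 2) / 4 = 14/4 = 3.5
  mean(X_2) = (8 + 7 + 8 + 3) / 4 = 26/4 = 6.5
  mean(X_3) = (7 + 7 + 3 + 6) / 4 = 23/4 = 5.75

Step 2 — sample covariance S[i,j] = (1/(n-1)) · Σ_k (x_{k,i} - mean_i) · (x_{k,j} - mean_j), with n-1 = 3.
  S[X_1,X_1] = ((-1.5)·(-1.5) + (-0.5)·(-0.5) + (3.5)·(3.5) + (-1.5)·(-1.5)) / 3 = 17/3 = 5.6667
  S[X_1,X_2] = ((-1.5)·(1.5) + (-0.5)·(0.5) + (3.5)·(1.5) + (-1.5)·(-3.5)) / 3 = 8/3 = 2.6667
  S[X_1,X_3] = ((-1.5)·(1.25) + (-0.5)·(1.25) + (3.5)·(-2.75) + (-1.5)·(0.25)) / 3 = -12.5/3 = -4.1667
  S[X_2,X_2] = ((1.5)·(1.5) + (0.5)·(0.5) + (1.5)·(1.5) + (-3.5)·(-3.5)) / 3 = 17/3 = 5.6667
  S[X_2,X_3] = ((1.5)·(1.25) + (0.5)·(1.25) + (1.5)·(-2.75) + (-3.5)·(0.25)) / 3 = -2.5/3 = -0.8333
  S[X_3,X_3] = ((1.25)·(1.25) + (1.25)·(1.25) + (-2.75)·(-2.75) + (0.25)·(0.25)) / 3 = 10.75/3 = 3.5833

S is symmetric (S[j,i] = S[i,j]). Assembling:

S = [[5.6667, 2.6667, -4.1667],
 [2.6667, 5.6667, -0.8333],
 [-4.1667, -0.8333, 3.5833]]


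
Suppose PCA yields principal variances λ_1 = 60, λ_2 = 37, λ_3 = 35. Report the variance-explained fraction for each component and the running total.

Step 1 — total variance = trace(Sigma) = Σ λ_i = 60 + 37 + 35 = 132.

Step 2 — fraction explained by component i = λ_i / Σ λ:
  PC1: 60/132 = 0.4545
  PC2: 37/132 = 0.2803
  PC3: 35/132 = 0.2652

Step 3 — cumulative fraction after k components = (λ_1 + ... + λ_k) / Σ λ:
  k = 1: 60/132 = 0.4545
  k = 2: (60 + 37)/132 = 97/132 = 0.7348
  k = 3: (60 + 37 + 35)/132 = 132/132 = 1

Summary (fraction, with percent):

explained: PC1 0.4545 (45.45%), PC2 0.2803 (28.03%), PC3 0.2652 (26.52%);  cumulative: 0.4545, 0.7348, 1


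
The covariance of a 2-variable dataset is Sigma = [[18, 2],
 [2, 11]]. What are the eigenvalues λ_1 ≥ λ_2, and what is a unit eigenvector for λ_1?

Step 1 — characteristic polynomial of 2×2 Sigma:
  det(Sigma - λI) = λ² - trace · λ + det = 0.
  trace = 18 + 11 = 29, det = 18·11 - (2)² = 194.
Step 2 — discriminant:
  Δ = trace² - 4·det = 841 - 776 = 65.
Step 3 — eigenvalues:
  λ = (trace ± √Δ)/2 = (29 ± 8.0623)/2,
  λ_1 = 18.5311,  λ_2 = 10.4689.

Step 4 — unit eigenvector for λ_1: solve (Sigma - λ_1 I)v = 0. First row:
  (18 - 18.5311)·v_x + (2)·v_y = 0, i.e. (-0.5311)·v_x + (2)·v_y = 0,
  so v ∝ (b, λ_1 - a) = (2, 0.5311) = u.
  ||u|| = √((2)² + (0.5311)²) = √(4.2821) ≈ 2.0693,
  v_1 = u/||u|| ≈ (0.9665, 0.2567) (||v_1|| = 1).

λ_1 = 18.5311,  λ_2 = 10.4689;  v_1 ≈ (0.9665, 0.2567)


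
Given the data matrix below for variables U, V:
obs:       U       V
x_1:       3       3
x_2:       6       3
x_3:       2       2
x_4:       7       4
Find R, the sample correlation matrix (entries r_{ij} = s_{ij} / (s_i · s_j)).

Step 1 — column means:
  mean(U) = (3 + 6 + 2 + 7) / 4 = 18/4 = 4.5
  mean(V) = (3 + 3 + 2 + 4) / 4 = 12/4 = 3

Step 2 — sample variances and covariances s[i,j] = (1/(n-1)) · Σ_k (x_{k,i} - mean_i) · (x_{k,j} - mean_j), with n-1 = 3:
  s[U,U] = ((-1.5)·(-1.5) + (1.5)·(1.5) + (-2.5)·(-2.5) + (2.5)·(2.5)) / 3 = 17/3 = 5.6667
  s[U,V] = ((-1.5)·(0) + (1.5)·(0) + (-2.5)·(-1) + (2.5)·(1)) / 3 = 5/3 = 1.6667
  s[V,V] = ((0)·(0) + (0)·(0) + (-1)·(-1) + (1)·(1)) / 3 = 2/3 = 0.6667
  Sample standard deviations s_i = √(s[i,i]):
  s(U) = √(5.6667) = 2.3805
  s(V) = √(0.6667) = 0.8165

Step 3 — r_{ij} = s_{ij} / (s_i · s_j):
  r[U,U] = 1 (diagonal).
  r[U,V] = 1.6667 / (2.3805 · 0.8165) = 1.6667 / 1.9437 = 0.8575
  r[V,V] = 1 (diagonal).

R is symmetric with unit diagonal. Assembling:

R = [[1, 0.8575],
 [0.8575, 1]]


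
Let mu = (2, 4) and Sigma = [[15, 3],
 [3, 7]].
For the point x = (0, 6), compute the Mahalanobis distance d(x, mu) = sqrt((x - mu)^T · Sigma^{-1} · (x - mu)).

Step 1 — centre the observation: (x - mu) = (-2, 2).

Step 2 — invert Sigma. det(Sigma) = 15·7 - (3)² = 96.
  Sigma^{-1} = (1/det) · [[d, -b], [-b, a]] = [[0.0729, -0.0312],
 [-0.0312, 0.1562]].

Step 3 — form the quadratic (x - mu)^T · Sigma^{-1} · (x - mu):
  Sigma^{-1} · (x - mu) = (-0.2083, 0.375).
  (x - mu)^T · [Sigma^{-1} · (x - mu)] = (-2)·(-0.2083) + (2)·(0.375) = 1.1667.

Step 4 — take square root: d = √(1.1667) ≈ 1.0801.

d(x, mu) = √(1.1667) ≈ 1.0801


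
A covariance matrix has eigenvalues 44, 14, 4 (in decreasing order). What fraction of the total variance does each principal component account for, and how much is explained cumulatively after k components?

Step 1 — total variance = trace(Sigma) = Σ λ_i = 44 + 14 + 4 = 62.

Step 2 — fraction explained by component i = λ_i / Σ λ:
  PC1: 44/62 = 0.7097
  PC2: 14/62 = 0.2258
  PC3: 4/62 = 0.0645

Step 3 — cumulative fraction after k components = (λ_1 + ... + λ_k) / Σ λ:
  k = 1: 44/62 = 0.7097
  k = 2: (44 + 14)/62 = 58/62 = 0.9355
  k = 3: (44 + 14 + 4)/62 = 62/62 = 1

Summary (fraction, with percent):

explained: PC1 0.7097 (70.97%), PC2 0.2258 (22.58%), PC3 0.0645 (6.45%);  cumulative: 0.7097, 0.9355, 1


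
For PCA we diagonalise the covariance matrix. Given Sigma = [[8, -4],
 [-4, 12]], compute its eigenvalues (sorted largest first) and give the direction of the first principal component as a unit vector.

Step 1 — characteristic polynomial of 2×2 Sigma:
  det(Sigma - λI) = λ² - trace · λ + det = 0.
  trace = 8 + 12 = 20, det = 8·12 - (-4)² = 80.
Step 2 — discriminant:
  Δ = trace² - 4·det = 400 - 320 = 80.
Step 3 — eigenvalues:
  λ = (trace ± √Δ)/2 = (20 ± 8.9443)/2,
  λ_1 = 14.4721,  λ_2 = 5.5279.

Step 4 — unit eigenvector for λ_1: solve (Sigma - λ_1 I)v = 0. First row:
  (8 - 14.4721)·v_x + (-4)·v_y = 0, i.e. (-6.4721)·v_x + (-4)·v_y = 0,
  so v ∝ (b, λ_1 - a) = (-4, 6.4721); multiply by -1 so the first entry is positive: u = (4, -6.4721).
  ||u|| = √((4)² + (-6.4721)²) = √(57.8885) ≈ 7.6085,
  v_1 = u/||u|| ≈ (0.5257, -0.8507) (||v_1|| = 1).

λ_1 = 14.4721,  λ_2 = 5.5279;  v_1 ≈ (0.5257, -0.8507)


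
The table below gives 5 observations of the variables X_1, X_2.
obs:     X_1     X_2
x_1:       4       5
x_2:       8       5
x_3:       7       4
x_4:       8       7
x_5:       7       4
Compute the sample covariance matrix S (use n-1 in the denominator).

Step 1 — column means:
  mean(X_1) = (4 + 8 + 7 + 8 + 7) / 5 = 34/5 = 6.8
  mean(X_2) = (5 + 5 + 4 + 7 + 4) / 5 = 25/5 = 5

Step 2 — sample covariance S[i,j] = (1/(n-1)) · Σ_k (x_{k,i} - mean_i) · (x_{k,j} - mean_j), with n-1 = 4.
  S[X_1,X_1] = ((-2.8)·(-2.8) + (1.2)·(1.2) + (0.2)·(0.2) + (1.2)·(1.2) + (0.2)·(0.2)) / 4 = 10.8/4 = 2.7
  S[X_1,X_2] = ((-2.8)·(0) + (1.2)·(0) + (0.2)·(-1) + (1.2)·(2) + (0.2)·(-1)) / 4 = 2/4 = 0.5
  S[X_2,X_2] = ((0)·(0) + (0)·(0) + (-1)·(-1) + (2)·(2) + (-1)·(-1)) / 4 = 6/4 = 1.5

S is symmetric (S[j,i] = S[i,j]). Assembling:

S = [[2.7, 0.5],
 [0.5, 1.5]]


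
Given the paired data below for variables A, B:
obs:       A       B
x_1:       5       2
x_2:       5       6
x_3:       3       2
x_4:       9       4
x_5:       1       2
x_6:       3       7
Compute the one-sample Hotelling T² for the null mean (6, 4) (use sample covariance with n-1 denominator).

Step 1 — sample mean vector:
  mean(A) = (5 + 5 + 3 + 9 + 1 + 3) / 6 = 26/6 = 4.3333
  mean(B) = (2 + 6 + 2 + 4 + 2 + 7) / 6 = 23/6 = 3.8333
  x̄ = (4.3333, 3.8333),  deviation x̄ - mu_0 = (4.3333, 3.8333) - (6, 4) = (-1.6667, -0.1667).

Step 2 — sample covariance matrix, S[i,j] = (1/(n-1)) · Σ_k (x_{k,i} - mean_i) · (x_{k,j} - mean_j), divisor n-1 = 5:
  S[A,A] = ((0.6667)·(0.6667) + (0.6667)·(0.6667) + (-1.3333)·(-1.3333) + (4.6667)·(4.6667) + (-3.3333)·(-3.3333) + (-1.3333)·(-1.3333)) / 5 = 37.3333/5 = 7.4667
  S[A,B] = ((0.6667)·(-1.8333) + (0.6667)·(2.1667) + (-1.3333)·(-1.8333) + (4.6667)·(0.1667) + (-3.3333)·(-1.8333) + (-1.3333)·(3.1667)) / 5 = 5.3333/5 = 1.0667
  S[B,B] = ((-1.8333)·(-1.8333) + (2.1667)·(2.1667) + (-1.8333)·(-1.8333) + (0.1667)·(0.1667) + (-1.8333)·(-1.8333) + (3.1667)·(3.1667)) / 5 = 24.8333/5 = 4.9667
  S = [[7.4667, 1.0667],
 [1.0667, 4.9667]].

Step 3 — invert S. det(S) = 7.4667·4.9667 - (1.0667)² = 35.9467.
  S^{-1} = (1/det) · [[d, -b], [-b, a]] = [[0.1382, -0.0297],
 [-0.0297, 0.2077]].

Step 4 — quadratic form (x̄ - mu_0)^T · S^{-1} · (x̄ - mu_0):
  S^{-1} · (x̄ - mu_0) = (-0.2253, 0.0148),
  (x̄ - mu_0)^T · [...] = (-1.6667)·(-0.2253) + (-0.1667)·(0.0148) = 0.3731.

Step 5 — scale by n: T² = 6 · 0.3731 = 2.2385.

T² ≈ 2.2385


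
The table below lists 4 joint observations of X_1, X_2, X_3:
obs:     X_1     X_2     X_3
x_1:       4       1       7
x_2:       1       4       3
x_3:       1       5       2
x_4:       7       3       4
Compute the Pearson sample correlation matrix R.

Step 1 — column means:
  mean(X_1) = (4 + 1 + 1 + 7) / 4 = 13/4 = 3.25
  mean(X_2) = (1 + 4 + 5 + 3) / 4 = 13/4 = 3.25
  mean(X_3) = (7 + 3 + 2 + 4) / 4 = 16/4 = 4

Step 2 — sample variances and covariances s[i,j] = (1/(n-1)) · Σ_k (x_{k,i} - mean_i) · (x_{k,j} - mean_j), with n-1 = 3:
  s[X_1,X_1] = ((0.75)·(0.75) + (-2.25)·(-2.25) + (-2.25)·(-2.25) + (3.75)·(3.75)) / 3 = 24.75/3 = 8.25
  s[X_1,X_2] = ((0.75)·(-2.25) + (-2.25)·(0.75) + (-2.25)·(1.75) + (3.75)·(-0.25)) / 3 = -8.25/3 = -2.75
  s[X_1,X_3] = ((0.75)·(3) + (-2.25)·(-1) + (-2.25)·(-2) + (3.75)·(0)) / 3 = 9/3 = 3
  s[X_2,X_2] = ((-2.25)·(-2.25) + (0.75)·(0.75) + (1.75)·(1.75) + (-0.25)·(-0.25)) / 3 = 8.75/3 = 2.9167
  s[X_2,X_3] = ((-2.25)·(3) + (0.75)·(-1) + (1.75)·(-2) + (-0.25)·(0)) / 3 = -11/3 = -3.6667
  s[X_3,X_3] = ((3)·(3) + (-1)·(-1) + (-2)·(-2) + (0)·(0)) / 3 = 14/3 = 4.6667
  Sample standard deviations s_i = √(s[i,i]):
  s(X_1) = √(8.25) = 2.8723
  s(X_2) = √(2.9167) = 1.7078
  s(X_3) = √(4.6667) = 2.1602

Step 3 — r_{ij} = s_{ij} / (s_i · s_j):
  r[X_1,X_1] = 1 (diagonal).
  r[X_1,X_2] = -2.75 / (2.8723 · 1.7078) = -2.75 / 4.9054 = -0.5606
  r[X_1,X_3] = 3 / (2.8723 · 2.1602) = 3 / 6.2048 = 0.4835
  r[X_2,X_2] = 1 (diagonal).
  r[X_2,X_3] = -3.6667 / (1.7078 · 2.1602) = -3.6667 / 3.6893 = -0.9939
  r[X_3,X_3] = 1 (diagonal).

R is symmetric with unit diagonal. Assembling:

R = [[1, -0.5606, 0.4835],
 [-0.5606, 1, -0.9939],
 [0.4835, -0.9939, 1]]


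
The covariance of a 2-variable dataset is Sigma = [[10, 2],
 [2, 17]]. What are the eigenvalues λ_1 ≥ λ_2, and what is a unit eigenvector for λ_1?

Step 1 — characteristic polynomial of 2×2 Sigma:
  det(Sigma - λI) = λ² - trace · λ + det = 0.
  trace = 10 + 17 = 27, det = 10·17 - (2)² = 166.
Step 2 — discriminant:
  Δ = trace² - 4·det = 729 - 664 = 65.
Step 3 — eigenvalues:
  λ = (trace ± √Δ)/2 = (27 ± 8.0623)/2,
  λ_1 = 17.5311,  λ_2 = 9.4689.

Step 4 — unit eigenvector for λ_1: solve (Sigma - λ_1 I)v = 0. First row:
  (10 - 17.5311)·v_x + (2)·v_y = 0, i.e. (-7.5311)·v_x + (2)·v_y = 0,
  so v ∝ (b, λ_1 - a) = (2, 7.5311) = u.
  ||u|| = √((2)² + (7.5311)²) = √(60.7179) ≈ 7.7922,
  v_1 = u/||u|| ≈ (0.2567, 0.9665) (||v_1|| = 1).

λ_1 = 17.5311,  λ_2 = 9.4689;  v_1 ≈ (0.2567, 0.9665)


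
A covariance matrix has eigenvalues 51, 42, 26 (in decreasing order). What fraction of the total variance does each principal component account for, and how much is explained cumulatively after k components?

Step 1 — total variance = trace(Sigma) = Σ λ_i = 51 + 42 + 26 = 119.

Step 2 — fraction explained by component i = λ_i / Σ λ:
  PC1: 51/119 = 0.4286
  PC2: 42/119 = 0.3529
  PC3: 26/119 = 0.2185

Step 3 — cumulative fraction after k components = (λ_1 + ... + λ_k) / Σ λ:
  k = 1: 51/119 = 0.4286
  k = 2: (51 + 42)/119 = 93/119 = 0.7815
  k = 3: (51 + 42 + 26)/119 = 119/119 = 1

Summary (fraction, with percent):

explained: PC1 0.4286 (42.86%), PC2 0.3529 (35.29%), PC3 0.2185 (21.85%);  cumulative: 0.4286, 0.7815, 1


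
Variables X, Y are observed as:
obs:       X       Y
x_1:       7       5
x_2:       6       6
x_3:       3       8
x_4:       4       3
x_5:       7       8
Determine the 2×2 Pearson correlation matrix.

Step 1 — column means:
  mean(X) = (7 + 6 + 3 + 4 + 7) / 5 = 27/5 = 5.4
  mean(Y) = (5 + 6 + 8 + 3 + 8) / 5 = 30/5 = 6

Step 2 — sample variances and covariances s[i,j] = (1/(n-1)) · Σ_k (x_{k,i} - mean_i) · (x_{k,j} - mean_j), with n-1 = 4:
  s[X,X] = ((1.6)·(1.6) + (0.6)·(0.6) + (-2.4)·(-2.4) + (-1.4)·(-1.4) + (1.6)·(1.6)) / 4 = 13.2/4 = 3.3
  s[X,Y] = ((1.6)·(-1) + (0.6)·(0) + (-2.4)·(2) + (-1.4)·(-3) + (1.6)·(2)) / 4 = 1/4 = 0.25
  s[Y,Y] = ((-1)·(-1) + (0)·(0) + (2)·(2) + (-3)·(-3) + (2)·(2)) / 4 = 18/4 = 4.5
  Sample standard deviations s_i = √(s[i,i]):
  s(X) = √(3.3) = 1.8166
  s(Y) = √(4.5) = 2.1213

Step 3 — r_{ij} = s_{ij} / (s_i · s_j):
  r[X,X] = 1 (diagonal).
  r[X,Y] = 0.25 / (1.8166 · 2.1213) = 0.25 / 3.8536 = 0.0649
  r[Y,Y] = 1 (diagonal).

R is symmetric with unit diagonal. Assembling:

R = [[1, 0.0649],
 [0.0649, 1]]


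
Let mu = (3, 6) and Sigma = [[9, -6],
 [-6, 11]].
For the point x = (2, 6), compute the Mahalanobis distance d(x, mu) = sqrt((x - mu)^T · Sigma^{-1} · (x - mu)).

Step 1 — centre the observation: (x - mu) = (-1, 0).

Step 2 — invert Sigma. det(Sigma) = 9·11 - (-6)² = 63.
  Sigma^{-1} = (1/det) · [[d, -b], [-b, a]] = [[0.1746, 0.0952],
 [0.0952, 0.1429]].

Step 3 — form the quadratic (x - mu)^T · Sigma^{-1} · (x - mu):
  Sigma^{-1} · (x - mu) = (-0.1746, -0.0952).
  (x - mu)^T · [Sigma^{-1} · (x - mu)] = (-1)·(-0.1746) + (0)·(-0.0952) = 0.1746.

Step 4 — take square root: d = √(0.1746) ≈ 0.4179.

d(x, mu) = √(0.1746) ≈ 0.4179


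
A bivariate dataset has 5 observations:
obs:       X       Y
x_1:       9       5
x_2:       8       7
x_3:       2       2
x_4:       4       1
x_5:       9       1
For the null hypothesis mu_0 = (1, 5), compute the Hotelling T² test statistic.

Step 1 — sample mean vector:
  mean(X) = (9 + 8 + 2 + 4 + 9) / 5 = 32/5 = 6.4
  mean(Y) = (5 + 7 + 2 + 1 + 1) / 5 = 16/5 = 3.2
  x̄ = (6.4, 3.2),  deviation x̄ - mu_0 = (6.4, 3.2) - (1, 5) = (5.4, -1.8).

Step 2 — sample covariance matrix, S[i,j] = (1/(n-1)) · Σ_k (x_{k,i} - mean_i) · (x_{k,j} - mean_j), divisor n-1 = 4:
  S[X,X] = ((2.6)·(2.6) + (1.6)·(1.6) + (-4.4)·(-4.4) + (-2.4)·(-2.4) + (2.6)·(2.6)) / 4 = 41.2/4 = 10.3
  S[X,Y] = ((2.6)·(1.8) + (1.6)·(3.8) + (-4.4)·(-1.2) + (-2.4)·(-2.2) + (2.6)·(-2.2)) / 4 = 15.6/4 = 3.9
  S[Y,Y] = ((1.8)·(1.8) + (3.8)·(3.8) + (-1.2)·(-1.2) + (-2.2)·(-2.2) + (-2.2)·(-2.2)) / 4 = 28.8/4 = 7.2
  S = [[10.3, 3.9],
 [3.9, 7.2]].

Step 3 — invert S. det(S) = 10.3·7.2 - (3.9)² = 58.95.
  S^{-1} = (1/det) · [[d, -b], [-b, a]] = [[0.1221, -0.0662],
 [-0.0662, 0.1747]].

Step 4 — quadratic form (x̄ - mu_0)^T · S^{-1} · (x̄ - mu_0):
  S^{-1} · (x̄ - mu_0) = (0.7786, -0.6718),
  (x̄ - mu_0)^T · [...] = (5.4)·(0.7786) + (-1.8)·(-0.6718) = 5.4137.

Step 5 — scale by n: T² = 5 · 5.4137 = 27.0687.

T² ≈ 27.0687
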